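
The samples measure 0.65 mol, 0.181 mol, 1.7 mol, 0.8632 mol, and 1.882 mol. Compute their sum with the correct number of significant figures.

5.3 mol

0.65 mol + 0.181 mol + 1.7 mol + 0.8632 mol + 1.882 mol = 5.2762 mol.
Addition/subtraction keeps the fewest decimal places: 0.65 → 2 decimal places, 0.181 → 3 decimal places, 1.7 → 1 decimal place, 0.8632 → 4 decimal places, 1.882 → 3 decimal places; limit is 1.
Rounded to 1 decimal place: 5.3 mol.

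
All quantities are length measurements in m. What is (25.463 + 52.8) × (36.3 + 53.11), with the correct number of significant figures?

25.463 + 52.8 = 78.263, limited to 1 d.p. → 3 s.f.; 36.3 + 53.11 = 89.41, limited to 1 d.p. → 3 s.f.
Carrying full precision, 78.263 × 89.41 = 6997.49483; keep min(3, 3) = 3 s.f.
Rounded to 3 significant figures: 7.00 × 10³ m².

7.00 × 10³ m²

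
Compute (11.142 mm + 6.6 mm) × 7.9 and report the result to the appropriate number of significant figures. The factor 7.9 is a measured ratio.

1.4 × 10^2 mm

11.142 mm + 6.6 mm = 17.742 mm; the sum is limited to 1 decimal place (3 s.f.).
Carrying full precision, 17.742 × 7.9 = 140.1618 mm; 7.9 has 2 s.f., so the result keeps min(3, 2) = 2 s.f.
Rounded to 2 significant figures: 1.4 × 10^2 mm.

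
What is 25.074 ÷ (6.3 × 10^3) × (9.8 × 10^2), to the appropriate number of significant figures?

25.074 ÷ (6.3 × 10^3) × (9.8 × 10^2) = 3.9004
Multiplication/division keeps the fewest significant figures: 25.074 → 5 s.f., 6.3 × 10^3 → 2 s.f., 9.8 × 10^2 → 2 s.f.; limit is 2.
Rounded to 2 significant figures: 3.9.

3.9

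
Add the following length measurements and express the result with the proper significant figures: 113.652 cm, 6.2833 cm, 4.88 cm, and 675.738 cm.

113.652 cm + 6.2833 cm + 4.88 cm + 675.738 cm = 800.5533 cm.
Addition/subtraction keeps the fewest decimal places: 113.652 → 3 decimal places, 6.2833 → 4 decimal places, 4.88 → 2 decimal places, 675.738 → 3 decimal places; limit is 2.
Rounded to 2 decimal places: 800.55 cm.

800.55 cm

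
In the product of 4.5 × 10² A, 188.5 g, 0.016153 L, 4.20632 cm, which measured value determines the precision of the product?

4.5 × 10² A

4.5 × 10² A → 2 s.f.; 188.5 g → 4 s.f.; 0.016153 L → 5 s.f.; 4.20632 cm → 6 s.f.
The fewest is 2 significant figures, from 4.5 × 10² A.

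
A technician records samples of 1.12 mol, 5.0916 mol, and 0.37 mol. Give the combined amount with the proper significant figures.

1.12 mol + 5.0916 mol + 0.37 mol = 6.5816 mol.
Addition/subtraction keeps the fewest decimal places: 1.12 → 2 decimal places, 5.0916 → 4 decimal places, 0.37 → 2 decimal places; limit is 2.
Rounded to 2 decimal places: 6.58 mol.

6.58 mol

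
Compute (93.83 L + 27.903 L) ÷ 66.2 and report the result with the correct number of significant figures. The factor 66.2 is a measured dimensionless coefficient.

93.83 L + 27.903 L = 121.733 L; the sum is limited to 2 decimal places (5 s.f.).
Carrying full precision, 121.733 ÷ 66.2 = 1.83886706949… L; 66.2 has 3 s.f., so the result keeps min(5, 3) = 3 s.f.
Rounded to 3 significant figures: 1.84 L.

1.84 L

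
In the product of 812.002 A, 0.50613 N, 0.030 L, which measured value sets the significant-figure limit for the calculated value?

812.002 A → 6 s.f.; 0.50613 N → 5 s.f.; 0.030 L → 2 s.f.
The fewest is 2 significant figures, from 0.030 L.

0.030 L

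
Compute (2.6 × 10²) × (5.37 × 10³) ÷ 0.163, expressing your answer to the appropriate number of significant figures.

(2.6 × 10²) × (5.37 × 10³) ÷ 0.163 = 8565644.17178…
Multiplication/division keeps the fewest significant figures: 2.6 × 10² → 2 s.f., 5.37 × 10³ → 3 s.f., 0.163 → 3 s.f.; limit is 2.
Rounded to 2 significant figures: 8.6 × 10⁶.

8.6 × 10⁶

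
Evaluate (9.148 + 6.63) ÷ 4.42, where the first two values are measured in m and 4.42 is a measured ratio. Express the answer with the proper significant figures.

9.148 m + 6.63 m = 15.778 m; the sum is limited to 2 decimal places (4 s.f.).
Carrying full precision, 15.778 ÷ 4.42 = 3.56968325792… m; 4.42 has 3 s.f., so the result keeps min(4, 3) = 3 s.f.
Rounded to 3 significant figures: 3.57 m.

3.57 m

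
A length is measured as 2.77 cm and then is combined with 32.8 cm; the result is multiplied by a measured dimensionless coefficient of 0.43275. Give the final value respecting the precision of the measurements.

15.4 cm

2.77 cm + 32.8 cm = 35.57 cm; the sum is limited to 1 decimal place (3 s.f.).
Carrying full precision, 35.57 × 0.43275 = 15.3929175 cm; 0.43275 has 5 s.f., so the result keeps min(3, 5) = 3 s.f.
Rounded to 3 significant figures: 15.4 cm.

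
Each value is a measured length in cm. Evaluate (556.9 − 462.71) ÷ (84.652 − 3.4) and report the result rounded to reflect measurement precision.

556.9 − 462.71 = 94.19, limited to 1 d.p. → 3 s.f.; 84.652 − 3.4 = 81.252, limited to 1 d.p. → 3 s.f.
Carrying full precision, 94.19 ÷ 81.252 = 1.1592330035…; keep min(3, 3) = 3 s.f.
Rounded to 3 significant figures: 1.16.

1.16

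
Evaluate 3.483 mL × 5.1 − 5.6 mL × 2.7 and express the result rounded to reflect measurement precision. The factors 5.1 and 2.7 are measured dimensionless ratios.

3.483 × 5.1 = 17.7633 → 18 mL (2 s.f., last digit at the 10^0 place).
5.6 × 2.7 = 15.12 → 15 mL (2 s.f., last digit at the 10^0 place).
Difference: 2.6433 mL; keep the coarser place, 10^0.
Result: 3 mL.

3 mL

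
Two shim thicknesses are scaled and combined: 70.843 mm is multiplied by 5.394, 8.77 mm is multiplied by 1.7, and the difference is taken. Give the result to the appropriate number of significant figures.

367 mm

70.843 × 5.394 = 382.127142 → 382.1 mm (4 s.f., last digit at the 10^-1 place).
8.77 × 1.7 = 14.909 → 15 mm (2 s.f., last digit at the 10^0 place).
Difference: 367.218142 mm; keep the coarser place, 10^0.
Result: 367 mm.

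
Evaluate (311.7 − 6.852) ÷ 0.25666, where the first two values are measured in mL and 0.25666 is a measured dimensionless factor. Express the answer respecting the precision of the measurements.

311.7 mL − 6.852 mL = 304.848 mL; the difference is limited to 1 decimal place (4 s.f.).
Carrying full precision, 304.848 ÷ 0.25666 = 1187.75033118… mL; 0.25666 has 5 s.f., so the result keeps min(4, 5) = 4 s.f.
Rounded to 4 significant figures: 1188 mL.

1188 mL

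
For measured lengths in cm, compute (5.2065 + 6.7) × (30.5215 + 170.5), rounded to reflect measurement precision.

5.2065 + 6.7 = 11.9065, limited to 1 d.p. → 3 s.f.; 30.5215 + 170.5 = 201.0215, limited to 1 d.p. → 4 s.f.
Carrying full precision, 11.9065 × 201.0215 = 2393.46248975; keep min(3, 4) = 3 s.f.
Rounded to 3 significant figures: 2.39 × 10³ cm².

2.39 × 10³ cm²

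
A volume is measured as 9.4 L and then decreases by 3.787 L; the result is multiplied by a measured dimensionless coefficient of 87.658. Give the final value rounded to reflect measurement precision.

4.9 × 10^2 L

9.4 L − 3.787 L = 5.613 L; the difference is limited to 1 decimal place (2 s.f.).
Carrying full precision, 5.613 × 87.658 = 492.024354 L; 87.658 has 5 s.f., so the result keeps min(2, 5) = 2 s.f.
Rounded to 2 significant figures: 4.9 × 10^2 L.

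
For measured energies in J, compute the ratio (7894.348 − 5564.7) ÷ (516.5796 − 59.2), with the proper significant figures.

7894.348 − 5564.7 = 2329.648, limited to 1 d.p. → 5 s.f.; 516.5796 − 59.2 = 457.3796, limited to 1 d.p. → 4 s.f.
Carrying full precision, 2329.648 ÷ 457.3796 = 5.09346722066…; keep min(5, 4) = 4 s.f.
Rounded to 4 significant figures: 5.093.

5.093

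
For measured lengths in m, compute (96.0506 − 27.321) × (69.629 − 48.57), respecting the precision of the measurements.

96.0506 − 27.321 = 68.7296, limited to 3 d.p. → 5 s.f.; 69.629 − 48.57 = 21.059, limited to 2 d.p. → 4 s.f.
Carrying full precision, 68.7296 × 21.059 = 1447.3766464; keep min(5, 4) = 4 s.f.
Rounded to 4 significant figures: 1447 m².

1447 m²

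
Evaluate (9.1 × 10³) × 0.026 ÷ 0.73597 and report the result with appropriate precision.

(9.1 × 10³) × 0.026 ÷ 0.73597 = 321.480495129…
Multiplication/division keeps the fewest significant figures: 9.1 × 10³ → 2 s.f., 0.026 → 2 s.f., 0.73597 → 5 s.f.; limit is 2.
Rounded to 2 significant figures: 3.2 × 10².

3.2 × 10²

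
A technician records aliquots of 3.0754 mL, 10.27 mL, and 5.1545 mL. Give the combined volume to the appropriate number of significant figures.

3.0754 mL + 10.27 mL + 5.1545 mL = 18.4999 mL.
Addition/subtraction keeps the fewest decimal places: 3.0754 → 4 decimal places, 10.27 → 2 decimal places, 5.1545 → 4 decimal places; limit is 2.
Rounded to 2 decimal places: 18.50 mL.

18.50 mL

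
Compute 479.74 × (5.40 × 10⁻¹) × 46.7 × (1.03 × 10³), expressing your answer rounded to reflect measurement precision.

479.74 × (5.40 × 10⁻¹) × 46.7 × (1.03 × 10³) = 12461025.8196
Multiplication/division keeps the fewest significant figures: 479.74 → 5 s.f., 5.40 × 10⁻¹ → 3 s.f., 46.7 → 3 s.f., 1.03 × 10³ → 3 s.f.; limit is 3.
Rounded to 3 significant figures: 1.25 × 10⁷.

1.25 × 10⁷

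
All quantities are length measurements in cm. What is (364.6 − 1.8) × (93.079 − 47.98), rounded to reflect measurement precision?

1.636 × 10⁴ cm²

364.6 − 1.8 = 362.8, limited to 1 d.p. → 4 s.f.; 93.079 − 47.98 = 45.099, limited to 2 d.p. → 4 s.f.
Carrying full precision, 362.8 × 45.099 = 16361.9172; keep min(4, 4) = 4 s.f.
Rounded to 4 significant figures: 1.636 × 10⁴ cm².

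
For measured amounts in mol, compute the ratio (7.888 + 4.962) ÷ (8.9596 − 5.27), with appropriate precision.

7.888 + 4.962 = 12.850, limited to 3 d.p. → 5 s.f.; 8.9596 − 5.27 = 3.6896, limited to 2 d.p. → 3 s.f.
Carrying full precision, 12.850 ÷ 3.6896 = 3.48276235906…; keep min(5, 3) = 3 s.f.
Rounded to 3 significant figures: 3.48.

3.48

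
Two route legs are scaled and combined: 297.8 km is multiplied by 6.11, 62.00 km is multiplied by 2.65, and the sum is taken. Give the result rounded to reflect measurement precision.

297.8 × 6.11 = 1819.558 → 1.82 × 10³ km (3 s.f., last digit at the 10^1 place).
62.00 × 2.65 = 164.3 → 1.64 × 10² km (3 s.f., last digit at the 10^0 place).
Sum: 1983.858 km; keep the coarser place, 10^1.
Result: 1.98 × 10³ km.

1.98 × 10³ km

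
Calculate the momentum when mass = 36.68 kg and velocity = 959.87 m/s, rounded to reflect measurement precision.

3.521 × 10⁴ kg·m/s

momentum = 36.68 kg × 959.87 m/s = 35208.0316 kg·m/s.
36.68 has 4 significant figures; 959.87 has 5.
Division/multiplication keeps the fewest: 4 significant figures.
Rounded: 3.521 × 10⁴ kg·m/s.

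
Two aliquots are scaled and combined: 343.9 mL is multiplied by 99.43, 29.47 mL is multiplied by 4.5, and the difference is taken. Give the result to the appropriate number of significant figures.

343.9 × 99.43 = 34193.977 → 3.419 × 10⁴ mL (4 s.f., last digit at the 10^1 place).
29.47 × 4.5 = 132.615 → 1.3 × 10² mL (2 s.f., last digit at the 10^1 place).
Difference: 34061.362 mL; keep the coarser place, 10^1.
Result: 3.406 × 10⁴ mL.

3.406 × 10⁴ mL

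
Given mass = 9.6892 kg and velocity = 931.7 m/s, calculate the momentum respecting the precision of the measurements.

momentum = 9.6892 kg × 931.7 m/s = 9027.42764 kg·m/s.
9.6892 has 5 significant figures; 931.7 has 4.
Division/multiplication keeps the fewest: 4 significant figures.
Rounded: 9027 kg·m/s.

9027 kg·m/s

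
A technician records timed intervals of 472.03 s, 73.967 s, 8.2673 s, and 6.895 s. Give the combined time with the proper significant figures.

561.16 s

472.03 s + 73.967 s + 8.2673 s + 6.895 s = 561.1593 s.
Addition/subtraction keeps the fewest decimal places: 472.03 → 2 decimal places, 73.967 → 3 decimal places, 8.2673 → 4 decimal places, 6.895 → 3 decimal places; limit is 2.
Rounded to 2 decimal places: 561.16 s.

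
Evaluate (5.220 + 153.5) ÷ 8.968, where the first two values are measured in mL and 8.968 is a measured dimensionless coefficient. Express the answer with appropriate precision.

17.70 mL

5.220 mL + 153.5 mL = 158.720 mL; the sum is limited to 1 decimal place (4 s.f.).
Carrying full precision, 158.720 ÷ 8.968 = 17.6984834969… mL; 8.968 has 4 s.f., so the result keeps min(4, 4) = 4 s.f.
Rounded to 4 significant figures: 17.70 mL.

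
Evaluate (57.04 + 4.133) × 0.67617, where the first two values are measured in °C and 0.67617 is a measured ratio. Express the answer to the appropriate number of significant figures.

41.36 °C

57.04 °C + 4.133 °C = 61.173 °C; the sum is limited to 2 decimal places (4 s.f.).
Carrying full precision, 61.173 × 0.67617 = 41.36334741 °C; 0.67617 has 5 s.f., so the result keeps min(4, 5) = 4 s.f.
Rounded to 4 significant figures: 41.36 °C.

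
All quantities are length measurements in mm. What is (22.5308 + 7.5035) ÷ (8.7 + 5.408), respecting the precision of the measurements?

2.13

22.5308 + 7.5035 = 30.0343, limited to 4 d.p. → 6 s.f.; 8.7 + 5.408 = 14.108, limited to 1 d.p. → 3 s.f.
Carrying full precision, 30.0343 ÷ 14.108 = 2.12888432095…; keep min(6, 3) = 3 s.f.
Rounded to 3 significant figures: 2.13.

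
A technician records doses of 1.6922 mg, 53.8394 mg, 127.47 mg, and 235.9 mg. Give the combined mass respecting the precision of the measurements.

1.6922 mg + 53.8394 mg + 127.47 mg + 235.9 mg = 418.9016 mg.
Addition/subtraction keeps the fewest decimal places: 1.6922 → 4 decimal places, 53.8394 → 4 decimal places, 127.47 → 2 decimal places, 235.9 → 1 decimal place; limit is 1.
Rounded to 1 decimal place: 418.9 mg.

418.9 mg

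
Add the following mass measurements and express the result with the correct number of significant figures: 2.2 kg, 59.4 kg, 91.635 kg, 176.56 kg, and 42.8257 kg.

2.2 kg + 59.4 kg + 91.635 kg + 176.56 kg + 42.8257 kg = 372.6207 kg.
Addition/subtraction keeps the fewest decimal places: 2.2 → 1 decimal place, 59.4 → 1 decimal place, 91.635 → 3 decimal places, 176.56 → 2 decimal places, 42.8257 → 4 decimal places; limit is 1.
Rounded to 1 decimal place: 372.6 kg.

372.6 kg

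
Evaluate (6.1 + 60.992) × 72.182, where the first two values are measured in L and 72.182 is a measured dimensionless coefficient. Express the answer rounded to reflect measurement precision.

6.1 L + 60.992 L = 67.092 L; the sum is limited to 1 decimal place (3 s.f.).
Carrying full precision, 67.092 × 72.182 = 4842.834744 L; 72.182 has 5 s.f., so the result keeps min(3, 5) = 3 s.f.
Rounded to 3 significant figures: 4.84 × 10³ L.

4.84 × 10³ L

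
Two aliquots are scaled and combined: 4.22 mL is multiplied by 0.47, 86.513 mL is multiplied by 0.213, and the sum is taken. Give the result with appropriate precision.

20.4 mL

4.22 × 0.47 = 1.9834 → 2.0 mL (2 s.f., last digit at the 10^-1 place).
86.513 × 0.213 = 18.427269 → 18.4 mL (3 s.f., last digit at the 10^-1 place).
Sum: 20.410669 mL; keep the coarser place, 10^-1.
Result: 20.4 mL.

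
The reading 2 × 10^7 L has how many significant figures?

1

2 × 10^7: in scientific notation every digit of the coefficient is significant.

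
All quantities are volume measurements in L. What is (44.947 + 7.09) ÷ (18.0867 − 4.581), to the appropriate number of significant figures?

44.947 + 7.09 = 52.037, limited to 2 d.p. → 4 s.f.; 18.0867 − 4.581 = 13.5057, limited to 3 d.p. → 5 s.f.
Carrying full precision, 52.037 ÷ 13.5057 = 3.85296578482…; keep min(4, 5) = 4 s.f.
Rounded to 4 significant figures: 3.853.

3.853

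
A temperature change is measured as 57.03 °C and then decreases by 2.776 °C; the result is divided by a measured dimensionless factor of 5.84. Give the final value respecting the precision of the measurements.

9.29 °C

57.03 °C − 2.776 °C = 54.254 °C; the difference is limited to 2 decimal places (4 s.f.).
Carrying full precision, 54.254 ÷ 5.84 = 9.29006849315… °C; 5.84 has 3 s.f., so the result keeps min(4, 3) = 3 s.f.
Rounded to 3 significant figures: 9.29 °C.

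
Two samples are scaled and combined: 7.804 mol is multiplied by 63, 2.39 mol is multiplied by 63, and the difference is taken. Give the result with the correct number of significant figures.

7.804 × 63 = 491.652 → 4.9 × 10² mol (2 s.f., last digit at the 10^1 place).
2.39 × 63 = 150.57 → 1.5 × 10² mol (2 s.f., last digit at the 10^1 place).
Difference: 341.082 mol; keep the coarser place, 10^1.
Result: 3.4 × 10² mol.

3.4 × 10² mol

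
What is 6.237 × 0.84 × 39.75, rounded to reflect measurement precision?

2.1 × 10^2

6.237 × 0.84 × 39.75 = 208.25343
Multiplication/division keeps the fewest significant figures: 6.237 → 4 s.f., 0.84 → 2 s.f., 39.75 → 4 s.f.; limit is 2.
Rounded to 2 significant figures: 2.1 × 10^2.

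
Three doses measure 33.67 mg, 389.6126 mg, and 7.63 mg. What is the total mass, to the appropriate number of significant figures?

33.67 mg + 389.6126 mg + 7.63 mg = 430.9126 mg.
Addition/subtraction keeps the fewest decimal places: 33.67 → 2 decimal places, 389.6126 → 4 decimal places, 7.63 → 2 decimal places; limit is 2.
Rounded to 2 decimal places: 430.91 mg.

430.91 mg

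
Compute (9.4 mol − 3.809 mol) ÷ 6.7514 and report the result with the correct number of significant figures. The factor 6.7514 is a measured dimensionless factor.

0.83 mol

9.4 mol − 3.809 mol = 5.591 mol; the difference is limited to 1 decimal place (2 s.f.).
Carrying full precision, 5.591 ÷ 6.7514 = 0.828124537133… mol; 6.7514 has 5 s.f., so the result keeps min(2, 5) = 2 s.f.
Rounded to 2 significant figures: 0.83 mol.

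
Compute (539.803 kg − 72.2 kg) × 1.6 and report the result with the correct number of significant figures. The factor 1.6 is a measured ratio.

7.5 × 10^2 kg

539.803 kg − 72.2 kg = 467.603 kg; the difference is limited to 1 decimal place (4 s.f.).
Carrying full precision, 467.603 × 1.6 = 748.1648 kg; 1.6 has 2 s.f., so the result keeps min(4, 2) = 2 s.f.
Rounded to 2 significant figures: 7.5 × 10^2 kg.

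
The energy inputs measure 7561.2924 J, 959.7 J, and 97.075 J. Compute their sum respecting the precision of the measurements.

8618.1 J

7561.2924 J + 959.7 J + 97.075 J = 8618.0674 J.
Addition/subtraction keeps the fewest decimal places: 7561.2924 → 4 decimal places, 959.7 → 1 decimal place, 97.075 → 3 decimal places; limit is 1.
Rounded to 1 decimal place: 8618.1 J.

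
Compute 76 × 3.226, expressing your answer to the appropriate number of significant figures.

76 × 3.226 = 245.176
Multiplication/division keeps the fewest significant figures: 76 → 2 s.f., 3.226 → 4 s.f.; limit is 2.
Rounded to 2 significant figures: 2.5 × 10^2.

2.5 × 10^2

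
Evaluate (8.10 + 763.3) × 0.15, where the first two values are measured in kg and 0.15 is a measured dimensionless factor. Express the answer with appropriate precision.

1.2 × 10^2 kg

8.10 kg + 763.3 kg = 771.40 kg; the sum is limited to 1 decimal place (4 s.f.).
Carrying full precision, 771.40 × 0.15 = 115.71 kg; 0.15 has 2 s.f., so the result keeps min(4, 2) = 2 s.f.
Rounded to 2 significant figures: 1.2 × 10^2 kg.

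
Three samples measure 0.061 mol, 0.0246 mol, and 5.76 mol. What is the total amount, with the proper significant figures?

5.85 mol

0.061 mol + 0.0246 mol + 5.76 mol = 5.8456 mol.
Addition/subtraction keeps the fewest decimal places: 0.061 → 3 decimal places, 0.0246 → 4 decimal places, 5.76 → 2 decimal places; limit is 2.
Rounded to 2 decimal places: 5.85 mol.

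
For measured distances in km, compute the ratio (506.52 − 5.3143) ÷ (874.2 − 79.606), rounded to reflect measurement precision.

506.52 − 5.3143 = 501.2057, limited to 2 d.p. → 5 s.f.; 874.2 − 79.606 = 794.594, limited to 1 d.p. → 4 s.f.
Carrying full precision, 501.2057 ÷ 794.594 = 0.630769550236…; keep min(5, 4) = 4 s.f.
Rounded to 4 significant figures: 0.6308.

0.6308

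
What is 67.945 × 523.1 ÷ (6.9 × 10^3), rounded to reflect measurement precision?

67.945 × 523.1 ÷ (6.9 × 10^3) = 5.15101876812…
Multiplication/division keeps the fewest significant figures: 67.945 → 5 s.f., 523.1 → 4 s.f., 6.9 × 10^3 → 2 s.f.; limit is 2.
Rounded to 2 significant figures: 5.2.

5.2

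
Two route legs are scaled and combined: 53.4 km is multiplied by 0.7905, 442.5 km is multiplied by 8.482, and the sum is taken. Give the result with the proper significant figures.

3795 km

53.4 × 0.7905 = 42.2127 → 42.2 km (3 s.f., last digit at the 10^-1 place).
442.5 × 8.482 = 3753.285 → 3753 km (4 s.f., last digit at the 10^0 place).
Sum: 3795.4977 km; keep the coarser place, 10^0.
Result: 3795 km.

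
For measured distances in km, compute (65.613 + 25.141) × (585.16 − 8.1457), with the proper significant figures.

52366 km²

65.613 + 25.141 = 90.754, limited to 3 d.p. → 5 s.f.; 585.16 − 8.1457 = 577.0143, limited to 2 d.p. → 5 s.f.
Carrying full precision, 90.754 × 577.0143 = 52366.3557822; keep min(5, 5) = 5 s.f.
Rounded to 5 significant figures: 52366 km².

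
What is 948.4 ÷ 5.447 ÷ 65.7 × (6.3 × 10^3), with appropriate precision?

1.7 × 10^4

948.4 ÷ 5.447 ÷ 65.7 × (6.3 × 10^3) = 16695.8813573…
Multiplication/division keeps the fewest significant figures: 948.4 → 4 s.f., 5.447 → 4 s.f., 65.7 → 3 s.f., 6.3 × 10^3 → 2 s.f.; limit is 2.
Rounded to 2 significant figures: 1.7 × 10^4.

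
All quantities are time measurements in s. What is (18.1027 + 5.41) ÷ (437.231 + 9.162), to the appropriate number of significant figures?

0.05267

18.1027 + 5.41 = 23.5127, limited to 2 d.p. → 4 s.f.; 437.231 + 9.162 = 446.393, limited to 3 d.p. → 6 s.f.
Carrying full precision, 23.5127 ÷ 446.393 = 0.0526726449564…; keep min(4, 6) = 4 s.f.
Rounded to 4 significant figures: 0.05267.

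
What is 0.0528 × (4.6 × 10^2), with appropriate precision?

24

0.0528 × (4.6 × 10^2) = 24.288
Multiplication/division keeps the fewest significant figures: 0.0528 → 3 s.f., 4.6 × 10^2 → 2 s.f.; limit is 2.
Rounded to 2 significant figures: 24.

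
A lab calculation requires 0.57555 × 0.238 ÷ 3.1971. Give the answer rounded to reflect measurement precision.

0.57555 × 0.238 ÷ 3.1971 = 0.0428453598574…
Multiplication/division keeps the fewest significant figures: 0.57555 → 5 s.f., 0.238 → 3 s.f., 3.1971 → 5 s.f.; limit is 3.
Rounded to 3 significant figures: 0.0428.

0.0428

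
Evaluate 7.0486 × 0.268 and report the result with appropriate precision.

1.89

7.0486 × 0.268 = 1.8890248
Multiplication/division keeps the fewest significant figures: 7.0486 → 5 s.f., 0.268 → 3 s.f.; limit is 3.
Rounded to 3 significant figures: 1.89.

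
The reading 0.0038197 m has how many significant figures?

5

0.0038197: leading zeros are not significant.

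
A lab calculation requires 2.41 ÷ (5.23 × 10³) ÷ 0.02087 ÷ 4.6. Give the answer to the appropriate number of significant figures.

2.41 ÷ (5.23 × 10³) ÷ 0.02087 ÷ 4.6 = 0.00479993186885…
Multiplication/division keeps the fewest significant figures: 2.41 → 3 s.f., 5.23 × 10³ → 3 s.f., 0.02087 → 4 s.f., 4.6 → 2 s.f.; limit is 2.
Rounded to 2 significant figures: 4.8 × 10⁻³.

4.8 × 10⁻³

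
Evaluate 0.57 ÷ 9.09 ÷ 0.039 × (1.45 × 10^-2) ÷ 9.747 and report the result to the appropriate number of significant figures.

0.57 ÷ 9.09 ÷ 0.039 × (1.45 × 10^-2) ÷ 9.747 = 0.00239190210819…
Multiplication/division keeps the fewest significant figures: 0.57 → 2 s.f., 9.09 → 3 s.f., 0.039 → 2 s.f., 1.45 × 10^-2 → 3 s.f., 9.747 → 4 s.f.; limit is 2.
Rounded to 2 significant figures: 0.0024.

0.0024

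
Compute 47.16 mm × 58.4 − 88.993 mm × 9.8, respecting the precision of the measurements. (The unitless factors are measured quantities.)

47.16 × 58.4 = 2754.144 → 2.75 × 10³ mm (3 s.f., last digit at the 10^1 place).
88.993 × 9.8 = 872.1314 → 8.7 × 10² mm (2 s.f., last digit at the 10^1 place).
Difference: 1882.0126 mm; keep the coarser place, 10^1.
Result: 1.88 × 10³ mm.

1.88 × 10³ mm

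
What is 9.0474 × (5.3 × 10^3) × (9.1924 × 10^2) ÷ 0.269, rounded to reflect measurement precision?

1.6 × 10^8

9.0474 × (5.3 × 10^3) × (9.1924 × 10^2) ÷ 0.269 = 163861261.981…
Multiplication/division keeps the fewest significant figures: 9.0474 → 5 s.f., 5.3 × 10^3 → 2 s.f., 9.1924 × 10^2 → 5 s.f., 0.269 → 3 s.f.; limit is 2.
Rounded to 2 significant figures: 1.6 × 10^8.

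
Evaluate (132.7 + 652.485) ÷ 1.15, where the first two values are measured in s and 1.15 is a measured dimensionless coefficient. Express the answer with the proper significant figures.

132.7 s + 652.485 s = 785.185 s; the sum is limited to 1 decimal place (4 s.f.).
Carrying full precision, 785.185 ÷ 1.15 = 682.769565217… s; 1.15 has 3 s.f., so the result keeps min(4, 3) = 3 s.f.
Rounded to 3 significant figures: 6.83 × 10^2 s.

6.83 × 10^2 s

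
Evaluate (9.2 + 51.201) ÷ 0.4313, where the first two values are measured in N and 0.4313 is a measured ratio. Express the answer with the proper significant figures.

140. N

9.2 N + 51.201 N = 60.401 N; the sum is limited to 1 decimal place (3 s.f.).
Carrying full precision, 60.401 ÷ 0.4313 = 140.044052863… N; 0.4313 has 4 s.f., so the result keeps min(3, 4) = 3 s.f.
Rounded to 3 significant figures: 140. N.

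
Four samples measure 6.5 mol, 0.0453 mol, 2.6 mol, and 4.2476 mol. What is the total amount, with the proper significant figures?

6.5 mol + 0.0453 mol + 2.6 mol + 4.2476 mol = 13.3929 mol.
Addition/subtraction keeps the fewest decimal places: 6.5 → 1 decimal place, 0.0453 → 4 decimal places, 2.6 → 1 decimal place, 4.2476 → 4 decimal places; limit is 1.
Rounded to 1 decimal place: 13.4 mol.

13.4 mol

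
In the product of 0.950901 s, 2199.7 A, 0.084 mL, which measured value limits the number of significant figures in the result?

0.084 mL

0.950901 s → 6 s.f.; 2199.7 A → 5 s.f.; 0.084 mL → 2 s.f.
The fewest is 2 significant figures, from 0.084 mL.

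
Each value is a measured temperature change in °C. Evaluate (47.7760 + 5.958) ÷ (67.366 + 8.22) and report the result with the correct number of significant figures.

0.7109

47.7760 + 5.958 = 53.7340, limited to 3 d.p. → 5 s.f.; 67.366 + 8.22 = 75.586, limited to 2 d.p. → 4 s.f.
Carrying full precision, 53.7340 ÷ 75.586 = 0.710898843701…; keep min(5, 4) = 4 s.f.
Rounded to 4 significant figures: 0.7109.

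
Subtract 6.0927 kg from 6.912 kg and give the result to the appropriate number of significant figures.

6.912 kg − 6.0927 kg = 0.8193 kg.
Addition/subtraction keeps the fewest decimal places: 6.912 → 3 decimal places, 6.0927 → 4 decimal places; limit is 3.
Rounded to 3 decimal places: 8.19 × 10⁻¹ kg.

8.19 × 10⁻¹ kg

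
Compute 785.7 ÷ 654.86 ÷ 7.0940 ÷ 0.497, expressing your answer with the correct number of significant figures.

0.340

785.7 ÷ 654.86 ÷ 7.0940 ÷ 0.497 = 0.340299034182…
Multiplication/division keeps the fewest significant figures: 785.7 → 4 s.f., 654.86 → 5 s.f., 7.0940 → 5 s.f., 0.497 → 3 s.f.; limit is 3.
Rounded to 3 significant figures: 0.340.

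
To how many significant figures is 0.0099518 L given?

0.0099518: leading zeros are not significant.

5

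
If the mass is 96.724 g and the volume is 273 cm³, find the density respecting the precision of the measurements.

density = 96.724 g ÷ 273 cm³ = 0.3543003663… g/cm³.
96.724 has 5 significant figures; 273 has 3.
Division/multiplication keeps the fewest: 3 significant figures.
Rounded: 3.54 × 10^-1 g/cm³.

3.54 × 10^-1 g/cm³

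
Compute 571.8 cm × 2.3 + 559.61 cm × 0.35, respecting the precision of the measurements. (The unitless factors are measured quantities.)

1.5 × 10³ cm

571.8 × 2.3 = 1315.14 → 1.3 × 10³ cm (2 s.f., last digit at the 10^2 place).
559.61 × 0.35 = 195.8635 → 2.0 × 10² cm (2 s.f., last digit at the 10^1 place).
Sum: 1511.0035 cm; keep the coarser place, 10^2.
Result: 1.5 × 10³ cm.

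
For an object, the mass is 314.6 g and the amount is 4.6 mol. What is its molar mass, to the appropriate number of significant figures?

molar mass = 314.6 g ÷ 4.6 mol = 68.3913043478… g/mol.
314.6 has 4 significant figures; 4.6 has 2.
Division/multiplication keeps the fewest: 2 significant figures.
Rounded: 68 g/mol.

68 g/mol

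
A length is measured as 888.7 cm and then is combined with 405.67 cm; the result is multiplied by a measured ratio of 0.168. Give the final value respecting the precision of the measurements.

217 cm

888.7 cm + 405.67 cm = 1294.37 cm; the sum is limited to 1 decimal place (5 s.f.).
Carrying full precision, 1294.37 × 0.168 = 217.45416 cm; 0.168 has 3 s.f., so the result keeps min(5, 3) = 3 s.f.
Rounded to 3 significant figures: 217 cm.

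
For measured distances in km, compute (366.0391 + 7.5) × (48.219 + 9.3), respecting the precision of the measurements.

366.0391 + 7.5 = 373.5391, limited to 1 d.p. → 4 s.f.; 48.219 + 9.3 = 57.519, limited to 1 d.p. → 3 s.f.
Carrying full precision, 373.5391 × 57.519 = 21485.5954929; keep min(4, 3) = 3 s.f.
Rounded to 3 significant figures: 2.15 × 10^4 km².

2.15 × 10^4 km²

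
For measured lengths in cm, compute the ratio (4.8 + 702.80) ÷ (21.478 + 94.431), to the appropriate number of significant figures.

4.8 + 702.80 = 707.60, limited to 1 d.p. → 4 s.f.; 21.478 + 94.431 = 115.909, limited to 3 d.p. → 6 s.f.
Carrying full precision, 707.60 ÷ 115.909 = 6.1047891018…; keep min(4, 6) = 4 s.f.
Rounded to 4 significant figures: 6.105.

6.105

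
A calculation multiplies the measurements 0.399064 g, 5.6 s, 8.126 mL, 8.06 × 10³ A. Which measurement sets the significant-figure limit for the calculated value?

5.6 s

0.399064 g → 6 s.f.; 5.6 s → 2 s.f.; 8.126 mL → 4 s.f.; 8.06 × 10³ A → 3 s.f.
The fewest is 2 significant figures, from 5.6 s.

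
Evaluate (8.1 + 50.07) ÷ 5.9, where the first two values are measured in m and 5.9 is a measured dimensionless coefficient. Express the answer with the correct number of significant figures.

8.1 m + 50.07 m = 58.17 m; the sum is limited to 1 decimal place (3 s.f.).
Carrying full precision, 58.17 ÷ 5.9 = 9.8593220339… m; 5.9 has 2 s.f., so the result keeps min(3, 2) = 2 s.f.
Rounded to 2 significant figures: 9.9 m.

9.9 m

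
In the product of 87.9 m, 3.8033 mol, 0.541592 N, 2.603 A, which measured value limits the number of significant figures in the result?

87.9 m

87.9 m → 3 s.f.; 3.8033 mol → 5 s.f.; 0.541592 N → 6 s.f.; 2.603 A → 4 s.f.
The fewest is 3 significant figures, from 87.9 m.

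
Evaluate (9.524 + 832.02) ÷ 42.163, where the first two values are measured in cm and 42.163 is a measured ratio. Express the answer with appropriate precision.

19.959 cm

9.524 cm + 832.02 cm = 841.544 cm; the sum is limited to 2 decimal places (5 s.f.).
Carrying full precision, 841.544 ÷ 42.163 = 19.9593008088… cm; 42.163 has 5 s.f., so the result keeps min(5, 5) = 5 s.f.
Rounded to 5 significant figures: 19.959 cm.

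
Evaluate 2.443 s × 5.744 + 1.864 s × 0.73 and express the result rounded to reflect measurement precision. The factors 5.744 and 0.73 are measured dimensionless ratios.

15.4 s

2.443 × 5.744 = 14.032592 → 14.03 s (4 s.f., last digit at the 10^-2 place).
1.864 × 0.73 = 1.36072 → 1.4 s (2 s.f., last digit at the 10^-1 place).
Sum: 15.393312 s; keep the coarser place, 10^-1.
Result: 15.4 s.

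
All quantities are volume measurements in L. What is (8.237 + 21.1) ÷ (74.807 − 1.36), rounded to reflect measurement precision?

8.237 + 21.1 = 29.337, limited to 1 d.p. → 3 s.f.; 74.807 − 1.36 = 73.447, limited to 2 d.p. → 4 s.f.
Carrying full precision, 29.337 ÷ 73.447 = 0.399430882133…; keep min(3, 4) = 3 s.f.
Rounded to 3 significant figures: 0.399.

0.399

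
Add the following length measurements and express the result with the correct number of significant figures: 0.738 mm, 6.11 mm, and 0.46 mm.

7.31 mm

0.738 mm + 6.11 mm + 0.46 mm = 7.308 mm.
Addition/subtraction keeps the fewest decimal places: 0.738 → 3 decimal places, 6.11 → 2 decimal places, 0.46 → 2 decimal places; limit is 2.
Rounded to 2 decimal places: 7.31 mm.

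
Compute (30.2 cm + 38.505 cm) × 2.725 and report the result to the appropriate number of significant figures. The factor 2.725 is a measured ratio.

30.2 cm + 38.505 cm = 68.705 cm; the sum is limited to 1 decimal place (3 s.f.).
Carrying full precision, 68.705 × 2.725 = 187.221125 cm; 2.725 has 4 s.f., so the result keeps min(3, 4) = 3 s.f.
Rounded to 3 significant figures: 187 cm.

187 cm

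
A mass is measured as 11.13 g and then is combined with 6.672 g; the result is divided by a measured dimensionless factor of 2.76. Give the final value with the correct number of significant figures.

11.13 g + 6.672 g = 17.802 g; the sum is limited to 2 decimal places (4 s.f.).
Carrying full precision, 17.802 ÷ 2.76 = 6.45 g; 2.76 has 3 s.f., so the result keeps min(4, 3) = 3 s.f.
Rounded to 3 significant figures: 6.45 g.

6.45 g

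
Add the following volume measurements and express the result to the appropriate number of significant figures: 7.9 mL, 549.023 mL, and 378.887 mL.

935.8 mL

7.9 mL + 549.023 mL + 378.887 mL = 935.810 mL.
Addition/subtraction keeps the fewest decimal places: 7.9 → 1 decimal place, 549.023 → 3 decimal places, 378.887 → 3 decimal places; limit is 1.
Rounded to 1 decimal place: 935.8 mL.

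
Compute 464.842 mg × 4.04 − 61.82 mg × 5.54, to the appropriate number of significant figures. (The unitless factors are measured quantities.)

464.842 × 4.04 = 1877.96168 → 1.88 × 10³ mg (3 s.f., last digit at the 10^1 place).
61.82 × 5.54 = 342.4828 → 342 mg (3 s.f., last digit at the 10^0 place).
Difference: 1535.47888 mg; keep the coarser place, 10^1.
Result: 1.54 × 10³ mg.

1.54 × 10³ mg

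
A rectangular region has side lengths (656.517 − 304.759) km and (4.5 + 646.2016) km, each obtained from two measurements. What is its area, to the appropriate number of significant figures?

656.517 − 304.759 = 351.758, limited to 3 d.p. → 6 s.f.; 4.5 + 646.2016 = 650.7016, limited to 1 d.p. → 4 s.f.
Carrying full precision, 351.758 × 650.7016 = 228889.493413…; keep min(6, 4) = 4 s.f.
Rounded to 4 significant figures: 2.289 × 10^5 km².

2.289 × 10^5 km²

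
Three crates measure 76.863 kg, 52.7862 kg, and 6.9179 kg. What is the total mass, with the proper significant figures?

76.863 kg + 52.7862 kg + 6.9179 kg = 136.5671 kg.
Addition/subtraction keeps the fewest decimal places: 76.863 → 3 decimal places, 52.7862 → 4 decimal places, 6.9179 → 4 decimal places; limit is 3.
Rounded to 3 decimal places: 136.567 kg.

136.567 kg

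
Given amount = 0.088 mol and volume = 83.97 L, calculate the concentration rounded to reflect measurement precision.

1.0 × 10⁻³ mol/L

concentration = 0.088 mol ÷ 83.97 L = 0.00104799333095… mol/L.
0.088 has 2 significant figures; 83.97 has 4.
Division/multiplication keeps the fewest: 2 significant figures.
Rounded: 1.0 × 10⁻³ mol/L.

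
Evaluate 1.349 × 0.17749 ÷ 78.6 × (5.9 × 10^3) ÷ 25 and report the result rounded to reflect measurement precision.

0.72

1.349 × 0.17749 ÷ 78.6 × (5.9 × 10^3) ÷ 25 = 0.718911276845…
Multiplication/division keeps the fewest significant figures: 1.349 → 4 s.f., 0.17749 → 5 s.f., 78.6 → 3 s.f., 5.9 × 10^3 → 2 s.f., 25 → 2 s.f.; limit is 2.
Rounded to 2 significant figures: 0.72.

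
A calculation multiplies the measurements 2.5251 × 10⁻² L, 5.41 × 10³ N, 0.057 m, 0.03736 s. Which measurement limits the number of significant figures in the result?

2.5251 × 10⁻² L → 5 s.f.; 5.41 × 10³ N → 3 s.f.; 0.057 m → 2 s.f.; 0.03736 s → 4 s.f.
The fewest is 2 significant figures, from 0.057 m.

0.057 m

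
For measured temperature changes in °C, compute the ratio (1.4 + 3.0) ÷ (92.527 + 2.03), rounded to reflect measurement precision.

1.4 + 3.0 = 4.4, limited to 1 d.p. → 2 s.f.; 92.527 + 2.03 = 94.557, limited to 2 d.p. → 4 s.f.
Carrying full precision, 4.4 ÷ 94.557 = 0.0465327791702…; keep min(2, 4) = 2 s.f.
Rounded to 2 significant figures: 0.047.

0.047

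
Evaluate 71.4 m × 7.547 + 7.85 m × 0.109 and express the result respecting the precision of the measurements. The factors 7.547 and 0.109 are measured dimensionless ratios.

71.4 × 7.547 = 538.8558 → 539 m (3 s.f., last digit at the 10^0 place).
7.85 × 0.109 = 0.85565 → 8.56 × 10^-1 m (3 s.f., last digit at the 10^-3 place).
Sum: 539.71145 m; keep the coarser place, 10^0.
Result: 540. m.

540. m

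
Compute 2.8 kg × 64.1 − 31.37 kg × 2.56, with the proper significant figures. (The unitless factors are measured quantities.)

1.0 × 10² kg

2.8 × 64.1 = 179.48 → 1.8 × 10² kg (2 s.f., last digit at the 10^1 place).
31.37 × 2.56 = 80.3072 → 80.3 kg (3 s.f., last digit at the 10^-1 place).
Difference: 99.1728 kg; keep the coarser place, 10^1.
Result: 1.0 × 10² kg.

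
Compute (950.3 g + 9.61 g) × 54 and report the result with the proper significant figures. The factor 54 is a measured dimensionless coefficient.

950.3 g + 9.61 g = 959.91 g; the sum is limited to 1 decimal place (4 s.f.).
Carrying full precision, 959.91 × 54 = 51835.14 g; 54 has 2 s.f., so the result keeps min(4, 2) = 2 s.f.
Rounded to 2 significant figures: 5.2 × 10⁴ g.

5.2 × 10⁴ g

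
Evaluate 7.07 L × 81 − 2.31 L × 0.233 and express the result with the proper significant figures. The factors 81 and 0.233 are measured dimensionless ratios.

7.07 × 81 = 572.67 → 5.7 × 10^2 L (2 s.f., last digit at the 10^1 place).
2.31 × 0.233 = 0.53823 → 5.38 × 10^-1 L (3 s.f., last digit at the 10^-3 place).
Difference: 572.13177 L; keep the coarser place, 10^1.
Result: 5.7 × 10^2 L.

5.7 × 10^2 L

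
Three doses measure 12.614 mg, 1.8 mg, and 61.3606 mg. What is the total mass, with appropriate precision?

12.614 mg + 1.8 mg + 61.3606 mg = 75.7746 mg.
Addition/subtraction keeps the fewest decimal places: 12.614 → 3 decimal places, 1.8 → 1 decimal place, 61.3606 → 4 decimal places; limit is 1.
Rounded to 1 decimal place: 75.8 mg.

75.8 mg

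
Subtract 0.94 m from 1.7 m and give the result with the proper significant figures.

0.8 m

1.7 m − 0.94 m = 0.76 m.
Addition/subtraction keeps the fewest decimal places: 1.7 → 1 decimal place, 0.94 → 2 decimal places; limit is 1.
Rounded to 1 decimal place: 0.8 m.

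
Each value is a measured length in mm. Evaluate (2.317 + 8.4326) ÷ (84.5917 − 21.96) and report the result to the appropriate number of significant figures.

2.317 + 8.4326 = 10.7496, limited to 3 d.p. → 5 s.f.; 84.5917 − 21.96 = 62.6317, limited to 2 d.p. → 4 s.f.
Carrying full precision, 10.7496 ÷ 62.6317 = 0.171631937182…; keep min(5, 4) = 4 s.f.
Rounded to 4 significant figures: 0.1716.

0.1716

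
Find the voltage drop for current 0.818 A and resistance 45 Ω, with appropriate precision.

voltage drop = 0.818 A × 45 Ω = 36.81 V.
0.818 has 3 significant figures; 45 has 2.
Division/multiplication keeps the fewest: 2 significant figures.
Rounded: 37 V.

37 V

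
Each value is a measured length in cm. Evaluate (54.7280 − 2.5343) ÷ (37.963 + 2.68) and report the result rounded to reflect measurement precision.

54.7280 − 2.5343 = 52.1937, limited to 4 d.p. → 6 s.f.; 37.963 + 2.68 = 40.643, limited to 2 d.p. → 4 s.f.
Carrying full precision, 52.1937 ÷ 40.643 = 1.28419900106…; keep min(6, 4) = 4 s.f.
Rounded to 4 significant figures: 1.284.

1.284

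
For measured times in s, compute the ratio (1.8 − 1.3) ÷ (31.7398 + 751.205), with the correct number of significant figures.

1.8 − 1.3 = 0.5, limited to 1 d.p. → 1 s.f.; 31.7398 + 751.205 = 782.9448, limited to 3 d.p. → 6 s.f.
Carrying full precision, 0.5 ÷ 782.9448 = 0.000638614625195…; keep min(1, 6) = 1 s.f.
Rounded to 1 significant figure: 6 × 10^-4.

6 × 10^-4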